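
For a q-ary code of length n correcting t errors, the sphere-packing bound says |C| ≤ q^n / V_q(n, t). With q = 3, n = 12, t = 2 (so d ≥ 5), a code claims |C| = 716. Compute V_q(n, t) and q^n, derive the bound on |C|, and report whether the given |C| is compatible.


V_q(n, t) = 289, q^n = 531441, Hamming bound = 1838, |C| = 716 ≤ bound (satisfied).

Step 1: Compute V_q(n, t) = Σ_{j=0}^2 C(n, j) (q−1)^j.
  j = 0: C(12,0)·(2)^0 = 1·1 = 1.
  j = 1: C(12,1)·(2)^1 = 12·2 = 24.
  j = 2: C(12,2)·(2)^2 = 66·4 = 264.
  V_q(n, t) = 1 + 24 + 264 = 289.
Step 2: q^n = 3^12 = 531441.
Step 3: Hamming bound ⌊q^n / V_q(n,t)⌋ = ⌊531441/289⌋ = 1838.
Step 4: Compare |C| = 716 to 1838: satisfied.
The claimed |C| lies below the Hamming bound.


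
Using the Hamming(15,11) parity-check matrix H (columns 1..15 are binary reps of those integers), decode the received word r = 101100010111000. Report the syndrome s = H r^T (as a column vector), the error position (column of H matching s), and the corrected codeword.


s = (0, 0, 1, 1)^T, error position = 3, corrected codeword c = 100100010111000

Compute s = H r^T mod 2 one row at a time:
  s_1 = 1 + 0 + 1 + 1 + 1 + 0 + 0 + 0 = 4 ≡ 0 (mod 2).
  s_2 = 1 + 0 + 0 + 0 + 1 + 0 + 0 + 0 = 2 ≡ 0 (mod 2).
  s_3 = 0 + 1 + 0 + 0 + 1 + 1 + 0 + 0 = 3 ≡ 1 (mod 2).
  s_4 = 1 + 1 + 0 + 0 + 0 + 1 + 0 + 0 = 3 ≡ 1 (mod 2).
s = (0, 0, 1, 1)^T — this equals column 3 of H (binary 0011), so error is at position 3.
Correct: flip bit 3 of r = 101100010111000 to get c = 100100010111000.


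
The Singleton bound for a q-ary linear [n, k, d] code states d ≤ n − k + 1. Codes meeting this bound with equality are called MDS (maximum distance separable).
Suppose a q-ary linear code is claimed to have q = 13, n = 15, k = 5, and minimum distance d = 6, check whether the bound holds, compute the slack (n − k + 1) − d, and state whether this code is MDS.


Singleton RHS = n − k + 1 = 11, slack = 5, bound satisfied, not MDS.

Singleton bound: d ≤ n − k + 1.
Here n = 15, k = 5, so n − k + 1 = 11.
Given d = 6, check d ≤ 11: YES.
Slack = (n − k + 1) − d = 5.
The code is NOT MDS (slack = 5 > 0).
Description: the claimed parameters are [15, 5, 6]_13; such a code would be non-MDS.


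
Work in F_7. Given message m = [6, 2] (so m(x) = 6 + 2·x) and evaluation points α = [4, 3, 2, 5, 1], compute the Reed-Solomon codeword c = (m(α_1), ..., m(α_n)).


c = [0, 5, 3, 2, 1]

Message polynomial: m(x) = 6 + 2·x (mod 7).
For each evaluation point α_i, compute m(α_i) mod 7:
  α_1 = 4: Horner steps 2 → 0, so m(4) = 0.
  α_2 = 3: Horner steps 2 → 5, so m(3) = 5.
  α_3 = 2: Horner steps 2 → 3, so m(2) = 3.
  α_4 = 5: Horner steps 2 → 2, so m(5) = 2.
  α_5 = 1: Horner steps 2 → 1, so m(1) = 1.
Codeword c = [0, 5, 3, 2, 1] ∈ F_7^5.


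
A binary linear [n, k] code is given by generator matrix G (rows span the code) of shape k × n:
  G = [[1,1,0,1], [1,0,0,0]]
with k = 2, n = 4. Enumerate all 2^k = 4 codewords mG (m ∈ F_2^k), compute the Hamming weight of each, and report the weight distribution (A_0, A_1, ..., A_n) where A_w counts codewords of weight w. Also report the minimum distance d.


Weight distribution: A_0 = 1, A_1 = 1, A_2 = 1, A_3 = 1. Minimum distance d = 1.

Enumerate all 2^2 = 4 messages m ∈ F_2^2.
For each, compute codeword c = mG in F_2^4, then tally its weight.
  m = 00 → c = 0000, weight = 0.
  m = 10 → c = 1101, weight = 3.
  m = 01 → c = 1000, weight = 1.
  m = 11 → c = 0101, weight = 2.
Tally weights:
  weight 0: 1 codewords.
  weight 1: 1 codewords.
  weight 2: 1 codewords.
  weight 3: 1 codewords.
Minimum distance d = smallest w > 0 with A_w > 0 = 1.
Sanity: Σ A_w = 4 = 2^2 = 4 ✓.


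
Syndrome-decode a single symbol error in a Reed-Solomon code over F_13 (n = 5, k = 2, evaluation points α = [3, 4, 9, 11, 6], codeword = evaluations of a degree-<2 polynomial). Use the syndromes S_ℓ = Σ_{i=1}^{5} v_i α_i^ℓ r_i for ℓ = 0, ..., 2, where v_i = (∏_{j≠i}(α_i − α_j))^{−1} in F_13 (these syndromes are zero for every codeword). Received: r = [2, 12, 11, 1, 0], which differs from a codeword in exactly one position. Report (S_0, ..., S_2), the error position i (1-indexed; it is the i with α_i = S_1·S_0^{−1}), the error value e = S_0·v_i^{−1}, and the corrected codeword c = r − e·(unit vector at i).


S = (10, 1, 4), error at position 2, error magnitude e = 2, c = [2, 10, 11, 1, 0].

Step 1: column multipliers v_i = (∏_{j≠i}(α_i − α_j))^{−1} mod 13.
  i = 1 (α = 3): (3−4)(3−9)(3−11)(3−6) = (−1)·(−6)·(−8)·(−3) = 144 ≡ 1, so v_1 = 1^{−1} = 1 (mod 13).
  i = 2 (α = 4): (4−3)(4−9)(4−11)(4−6) = 1·(−5)·(−7)·(−2) = −70 ≡ 8, so v_2 = 8^{−1} = 5 (mod 13).
  i = 3 (α = 9): (9−3)(9−4)(9−11)(9−6) = 6·5·(−2)·3 = −180 ≡ 2, so v_3 = 2^{−1} = 7 (mod 13).
  i = 4 (α = 11): (11−3)(11−4)(11−9)(11−6) = 8·7·2·5 = 560 ≡ 1, so v_4 = 1^{−1} = 1 (mod 13).
  i = 5 (α = 6): (6−3)(6−4)(6−9)(6−11) = 3·2·(−3)·(−5) = 90 ≡ 12, so v_5 = 12^{−1} = 12 (mod 13).
  v = [1, 5, 7, 1, 12].
Step 2: syndromes of r = [2, 12, 11, 1, 0] (all sums mod 13).
  S_0 = Σ v_i r_i = 1·2 + 5·12 + 7·11 + 1·1 + 12·0 = 140 ≡ 10.
  S_1 = Σ v_i α_i r_i = 1·3·2 + 5·4·12 + 7·9·11 + 1·11·1 + 12·6·0 = 950 ≡ 1.
  α_i^2 mod 13 = [9, 3, 3, 4, 10].
  S_2 = Σ v_i α_i^2 r_i = 1·9·2 + 5·3·12 + 7·3·11 + 1·4·1 + 12·10·0 = 433 ≡ 4.
  S = (10, 1, 4) ≠ 0, so r is not a codeword (an error is present).
Step 3: locate the error. For a single error e at position i, S_ℓ = v_i·e·α_i^ℓ, so α_err = S_1/S_0.
  S_0^{−1} = 10^{−1} = 4 (mod 13), so α_err = 1·4 = 4 ≡ 4 = α_2. Error position i = 2.
  Consistency check: S_2/S_1 = 4·1 = 4 ≡ 4 = α_err ✓ (single-error assumption holds).
Step 4: error magnitude e = S_0/v_2 = S_0·∏_{j≠2}(α_2 − α_j) = 10·8 = 80 ≡ 2 (mod 13).
Step 5: correct position 2: c_2 = r_2 − e = 12 − 2 ≡ 10 (mod 13). Hence c = [2, 10, 11, 1, 0].
  Check: interpolating c through the α_i gives m(x) = 4 + 8·x (degree < 2) with m(α_i) = c_i for every i, so c is indeed a codeword.


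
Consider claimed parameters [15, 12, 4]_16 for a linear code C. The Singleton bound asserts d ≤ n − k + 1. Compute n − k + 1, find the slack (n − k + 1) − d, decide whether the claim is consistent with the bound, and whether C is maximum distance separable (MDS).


Singleton RHS = n − k + 1 = 4, slack = 0, bound satisfied, MDS.

Singleton bound: d ≤ n − k + 1.
Here n = 15, k = 12, so n − k + 1 = 4.
Given d = 4, check d ≤ 4: YES.
Slack = (n − k + 1) − d = 0.
The code is MDS (slack = 0).
Description: the claimed parameters are [15, 12, 4]_16; such a code would be MDS (meets Singleton bound).


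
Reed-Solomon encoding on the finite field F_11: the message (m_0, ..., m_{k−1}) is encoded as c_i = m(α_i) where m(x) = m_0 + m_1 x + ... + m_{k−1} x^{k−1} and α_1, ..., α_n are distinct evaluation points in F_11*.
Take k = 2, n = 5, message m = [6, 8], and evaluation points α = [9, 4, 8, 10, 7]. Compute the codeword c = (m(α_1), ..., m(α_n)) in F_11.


c = [1, 5, 4, 9, 7]

Message polynomial: m(x) = 6 + 8·x (mod 11).
For each evaluation point α_i, compute m(α_i) mod 11:
  α_1 = 9: Horner steps 8 → 1, so m(9) = 1.
  α_2 = 4: Horner steps 8 → 5, so m(4) = 5.
  α_3 = 8: Horner steps 8 → 4, so m(8) = 4.
  α_4 = 10: Horner steps 8 → 9, so m(10) = 9.
  α_5 = 7: Horner steps 8 → 7, so m(7) = 7.
Codeword c = [1, 5, 4, 9, 7] ∈ F_11^5.


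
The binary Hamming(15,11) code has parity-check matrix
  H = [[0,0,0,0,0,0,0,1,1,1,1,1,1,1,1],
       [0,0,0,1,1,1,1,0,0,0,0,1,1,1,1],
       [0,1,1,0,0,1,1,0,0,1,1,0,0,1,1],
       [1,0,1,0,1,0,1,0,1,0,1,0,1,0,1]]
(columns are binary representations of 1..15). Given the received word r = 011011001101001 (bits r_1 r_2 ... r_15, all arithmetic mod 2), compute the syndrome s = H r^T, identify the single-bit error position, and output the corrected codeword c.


s = (0, 0, 1, 0)^T, error position = 2, corrected codeword c = 001011001101001

Compute s = H r^T mod 2 one row at a time:
  s_1 = 0 + 1 + 1 + 0 + 1 + 0 + 0 + 1 = 4 ≡ 0 (mod 2).
  s_2 = 0 + 1 + 1 + 0 + 1 + 0 + 0 + 1 = 4 ≡ 0 (mod 2).
  s_3 = 1 + 1 + 1 + 0 + 1 + 0 + 0 + 1 = 5 ≡ 1 (mod 2).
  s_4 = 0 + 1 + 1 + 0 + 1 + 0 + 0 + 1 = 4 ≡ 0 (mod 2).
s = (0, 0, 1, 0)^T — this equals column 2 of H (binary 0010), so error is at position 2.
Correct: flip bit 2 of r = 011011001101001 to get c = 001011001101001.


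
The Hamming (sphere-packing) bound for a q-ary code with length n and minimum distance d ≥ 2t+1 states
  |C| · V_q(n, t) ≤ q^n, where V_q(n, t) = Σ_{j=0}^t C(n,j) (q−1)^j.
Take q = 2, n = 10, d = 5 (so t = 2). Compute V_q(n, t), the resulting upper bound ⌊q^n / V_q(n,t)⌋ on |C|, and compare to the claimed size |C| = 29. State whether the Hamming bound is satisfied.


V_q(n, t) = 56, q^n = 1024, Hamming bound = 18, |C| = 29 > bound (violated).

Step 1: Compute V_q(n, t) = Σ_{j=0}^2 C(n, j) (q−1)^j.
  j = 0: C(10,0)·(1)^0 = 1·1 = 1.
  j = 1: C(10,1)·(1)^1 = 10·1 = 10.
  j = 2: C(10,2)·(1)^2 = 45·1 = 45.
  V_q(n, t) = 1 + 10 + 45 = 56.
Step 2: q^n = 2^10 = 1024.
Step 3: Hamming bound ⌊q^n / V_q(n,t)⌋ = ⌊1024/56⌋ = 18.
Step 4: Compare |C| = 29 to 18: violated.
The claimed |C| lies above the Hamming bound, so no 2-ary code of length 10 with d ≥ 5 can have 29 codewords.


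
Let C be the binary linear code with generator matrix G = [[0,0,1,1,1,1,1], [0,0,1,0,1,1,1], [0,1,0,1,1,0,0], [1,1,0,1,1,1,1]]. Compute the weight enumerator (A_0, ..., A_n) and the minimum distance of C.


Weight distribution: A_0 = 1, A_1 = 1, A_2 = 1, A_3 = 4, A_4 = 5, A_5 = 3, A_6 = 1. Minimum distance d = 1.

Enumerate all 2^4 = 16 messages m ∈ F_2^4.
For each, compute codeword c = mG in F_2^7, then tally its weight.
  m = 0000 → c = 0000000, weight = 0.
  m = 1000 → c = 0011111, weight = 5.
  m = 0100 → c = 0010111, weight = 4.
  m = 1100 → c = 0001000, weight = 1.
  m = 0010 → c = 0101100, weight = 3.
  m = 1010 → c = 0110011, weight = 4.
  m = 0110 → c = 0111011, weight = 5.
  m = 1110 → c = 0100100, weight = 2.
  m = 0001 → c = 1101111, weight = 6.
  m = 1001 → c = 1110000, weight = 3.
  m = 0101 → c = 1111000, weight = 4.
  m = 1101 → c = 1100111, weight = 5.
  m = 0011 → c = 1000011, weight = 3.
  m = 1011 → c = 1011100, weight = 4.
  m = 0111 → c = 1010100, weight = 3.
  m = 1111 → c = 1001011, weight = 4.
Tally weights:
  weight 0: 1 codewords.
  weight 1: 1 codewords.
  weight 2: 1 codewords.
  weight 3: 4 codewords.
  weight 4: 5 codewords.
  weight 5: 3 codewords.
  weight 6: 1 codewords.
Minimum distance d = smallest w > 0 with A_w > 0 = 1.
Sanity: Σ A_w = 16 = 2^4 = 16 ✓.


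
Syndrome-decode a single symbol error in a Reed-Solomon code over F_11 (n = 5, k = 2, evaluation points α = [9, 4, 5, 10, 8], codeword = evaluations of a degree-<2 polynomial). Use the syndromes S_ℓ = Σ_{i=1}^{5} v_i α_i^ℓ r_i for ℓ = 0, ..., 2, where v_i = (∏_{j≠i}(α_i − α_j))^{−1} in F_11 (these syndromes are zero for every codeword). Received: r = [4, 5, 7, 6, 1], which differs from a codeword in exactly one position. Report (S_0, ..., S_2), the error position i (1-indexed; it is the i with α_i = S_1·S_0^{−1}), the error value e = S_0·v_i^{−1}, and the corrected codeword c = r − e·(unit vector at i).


S = (5, 7, 1), error at position 5, error magnitude e = 10, c = [4, 5, 7, 6, 2].

Step 1: column multipliers v_i = (∏_{j≠i}(α_i − α_j))^{−1} mod 11.
  i = 1 (α = 9): (9−4)(9−5)(9−10)(9−8) = 5·4·(−1)·1 = −20 ≡ 2, so v_1 = 2^{−1} = 6 (mod 11).
  i = 2 (α = 4): (4−9)(4−5)(4−10)(4−8) = (−5)·(−1)·(−6)·(−4) = 120 ≡ 10, so v_2 = 10^{−1} = 10 (mod 11).
  i = 3 (α = 5): (5−9)(5−4)(5−10)(5−8) = (−4)·1·(−5)·(−3) = −60 ≡ 6, so v_3 = 6^{−1} = 2 (mod 11).
  i = 4 (α = 10): (10−9)(10−4)(10−5)(10−8) = 1·6·5·2 = 60 ≡ 5, so v_4 = 5^{−1} = 9 (mod 11).
  i = 5 (α = 8): (8−9)(8−4)(8−5)(8−10) = (−1)·4·3·(−2) = 24 ≡ 2, so v_5 = 2^{−1} = 6 (mod 11).
  v = [6, 10, 2, 9, 6].
Step 2: syndromes of r = [4, 5, 7, 6, 1] (all sums mod 11).
  S_0 = Σ v_i r_i = 6·4 + 10·5 + 2·7 + 9·6 + 6·1 = 148 ≡ 5.
  S_1 = Σ v_i α_i r_i = 6·9·4 + 10·4·5 + 2·5·7 + 9·10·6 + 6·8·1 = 1074 ≡ 7.
  α_i^2 mod 11 = [4, 5, 3, 1, 9].
  S_2 = Σ v_i α_i^2 r_i = 6·4·4 + 10·5·5 + 2·3·7 + 9·1·6 + 6·9·1 = 496 ≡ 1.
  S = (5, 7, 1) ≠ 0, so r is not a codeword (an error is present).
Step 3: locate the error. For a single error e at position i, S_ℓ = v_i·e·α_i^ℓ, so α_err = S_1/S_0.
  S_0^{−1} = 5^{−1} = 9 (mod 11), so α_err = 7·9 = 63 ≡ 8 = α_5. Error position i = 5.
  Consistency check: S_2/S_1 = 1·8 = 8 ≡ 8 = α_err ✓ (single-error assumption holds).
Step 4: error magnitude e = S_0/v_5 = S_0·∏_{j≠5}(α_5 − α_j) = 5·2 = 10 ≡ 10 (mod 11).
Step 5: correct position 5: c_5 = r_5 − e = 1 − 10 ≡ 2 (mod 11). Hence c = [4, 5, 7, 6, 2].
  Check: interpolating c through the α_i gives m(x) = 8 + 2·x (degree < 2) with m(α_i) = c_i for every i, so c is indeed a codeword.


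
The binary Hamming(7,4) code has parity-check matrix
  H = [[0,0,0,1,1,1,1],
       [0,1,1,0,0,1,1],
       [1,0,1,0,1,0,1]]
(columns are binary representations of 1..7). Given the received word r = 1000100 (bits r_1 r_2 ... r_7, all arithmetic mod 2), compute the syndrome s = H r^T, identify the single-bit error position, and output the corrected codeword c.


s = (1, 0, 0)^T, error position = 4, corrected codeword c = 1001100

Compute s = H r^T mod 2 one row at a time:
  s_1 = 0 + 1 + 0 + 0 = 1 ≡ 1 (mod 2).
  s_2 = 0 + 0 + 0 + 0 = 0 ≡ 0 (mod 2).
  s_3 = 1 + 0 + 1 + 0 = 2 ≡ 0 (mod 2).
s = (1, 0, 0)^T — this equals column 4 of H (binary 100), so error is at position 4.
Correct: flip bit 4 of r = 1000100 to get c = 1001100.


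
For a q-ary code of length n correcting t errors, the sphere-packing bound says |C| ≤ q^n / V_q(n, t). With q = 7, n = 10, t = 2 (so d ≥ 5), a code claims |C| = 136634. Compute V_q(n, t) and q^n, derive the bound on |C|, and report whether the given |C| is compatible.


V_q(n, t) = 1681, q^n = 282475249, Hamming bound = 168040, |C| = 136634 ≤ bound (satisfied).

Step 1: Compute V_q(n, t) = Σ_{j=0}^2 C(n, j) (q−1)^j.
  j = 0: C(10,0)·(6)^0 = 1·1 = 1.
  j = 1: C(10,1)·(6)^1 = 10·6 = 60.
  j = 2: C(10,2)·(6)^2 = 45·36 = 1620.
  V_q(n, t) = 1 + 60 + 1620 = 1681.
Step 2: q^n = 7^10 = 282475249.
Step 3: Hamming bound ⌊q^n / V_q(n,t)⌋ = ⌊282475249/1681⌋ = 168040.
Step 4: Compare |C| = 136634 to 168040: satisfied.
The claimed |C| lies below the Hamming bound.


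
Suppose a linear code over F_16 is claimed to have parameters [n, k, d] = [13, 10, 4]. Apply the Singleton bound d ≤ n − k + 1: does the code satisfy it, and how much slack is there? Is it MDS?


Singleton RHS = n − k + 1 = 4, slack = 0, bound satisfied, MDS.

Singleton bound: d ≤ n − k + 1.
Here n = 13, k = 10, so n − k + 1 = 4.
Given d = 4, check d ≤ 4: YES.
Slack = (n − k + 1) − d = 0.
The code is MDS (slack = 0).
Description: the claimed parameters are [13, 10, 4]_16; such a code would be MDS (meets Singleton bound).


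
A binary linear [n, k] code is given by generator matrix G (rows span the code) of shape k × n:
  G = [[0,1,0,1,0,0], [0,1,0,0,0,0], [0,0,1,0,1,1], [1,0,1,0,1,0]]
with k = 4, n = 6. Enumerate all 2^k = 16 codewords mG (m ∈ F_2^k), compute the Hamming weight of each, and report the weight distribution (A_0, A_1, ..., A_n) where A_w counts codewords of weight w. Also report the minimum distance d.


Weight distribution: A_0 = 1, A_1 = 2, A_2 = 2, A_3 = 4, A_4 = 5, A_5 = 2. Minimum distance d = 1.

Enumerate all 2^4 = 16 messages m ∈ F_2^4.
For each, compute codeword c = mG in F_2^6, then tally its weight.
  m = 0000 → c = 000000, weight = 0.
  m = 1000 → c = 010100, weight = 2.
  m = 0100 → c = 010000, weight = 1.
  m = 1100 → c = 000100, weight = 1.
  m = 0010 → c = 001011, weight = 3.
  m = 1010 → c = 011111, weight = 5.
  m = 0110 → c = 011011, weight = 4.
  m = 1110 → c = 001111, weight = 4.
  m = 0001 → c = 101010, weight = 3.
  m = 1001 → c = 111110, weight = 5.
  m = 0101 → c = 111010, weight = 4.
  m = 1101 → c = 101110, weight = 4.
  m = 0011 → c = 100001, weight = 2.
  m = 1011 → c = 110101, weight = 4.
  m = 0111 → c = 110001, weight = 3.
  m = 1111 → c = 100101, weight = 3.
Tally weights:
  weight 0: 1 codewords.
  weight 1: 2 codewords.
  weight 2: 2 codewords.
  weight 3: 4 codewords.
  weight 4: 5 codewords.
  weight 5: 2 codewords.
Minimum distance d = smallest w > 0 with A_w > 0 = 1.
Sanity: Σ A_w = 16 = 2^4 = 16 ✓.


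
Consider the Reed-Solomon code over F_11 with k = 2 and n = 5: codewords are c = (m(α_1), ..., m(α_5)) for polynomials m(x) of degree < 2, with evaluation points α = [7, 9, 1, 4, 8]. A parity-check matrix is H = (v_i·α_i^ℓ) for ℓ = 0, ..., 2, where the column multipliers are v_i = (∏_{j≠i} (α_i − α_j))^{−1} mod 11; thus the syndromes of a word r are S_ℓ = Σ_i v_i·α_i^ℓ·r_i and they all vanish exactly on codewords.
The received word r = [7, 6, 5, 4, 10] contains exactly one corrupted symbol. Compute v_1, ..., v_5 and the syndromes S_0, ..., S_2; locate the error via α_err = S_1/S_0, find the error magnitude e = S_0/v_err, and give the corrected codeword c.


S = (5, 2, 3), error at position 1, error magnitude e = 4, c = [3, 6, 5, 4, 10].

Step 1: column multipliers v_i = (∏_{j≠i}(α_i − α_j))^{−1} mod 11.
  i = 1 (α = 7): (7−9)(7−1)(7−4)(7−8) = (−2)·6·3·(−1) = 36 ≡ 3, so v_1 = 3^{−1} = 4 (mod 11).
  i = 2 (α = 9): (9−7)(9−1)(9−4)(9−8) = 2·8·5·1 = 80 ≡ 3, so v_2 = 3^{−1} = 4 (mod 11).
  i = 3 (α = 1): (1−7)(1−9)(1−4)(1−8) = (−6)·(−8)·(−3)·(−7) = 1008 ≡ 7, so v_3 = 7^{−1} = 8 (mod 11).
  i = 4 (α = 4): (4−7)(4−9)(4−1)(4−8) = (−3)·(−5)·3·(−4) = −180 ≡ 7, so v_4 = 7^{−1} = 8 (mod 11).
  i = 5 (α = 8): (8−7)(8−9)(8−1)(8−4) = 1·(−1)·7·4 = −28 ≡ 5, so v_5 = 5^{−1} = 9 (mod 11).
  v = [4, 4, 8, 8, 9].
Step 2: syndromes of r = [7, 6, 5, 4, 10] (all sums mod 11).
  S_0 = Σ v_i r_i = 4·7 + 4·6 + 8·5 + 8·4 + 9·10 = 214 ≡ 5.
  S_1 = Σ v_i α_i r_i = 4·7·7 + 4·9·6 + 8·1·5 + 8·4·4 + 9·8·10 = 1300 ≡ 2.
  α_i^2 mod 11 = [5, 4, 1, 5, 9].
  S_2 = Σ v_i α_i^2 r_i = 4·5·7 + 4·4·6 + 8·1·5 + 8·5·4 + 9·9·10 = 1246 ≡ 3.
  S = (5, 2, 3) ≠ 0, so r is not a codeword (an error is present).
Step 3: locate the error. For a single error e at position i, S_ℓ = v_i·e·α_i^ℓ, so α_err = S_1/S_0.
  S_0^{−1} = 5^{−1} = 9 (mod 11), so α_err = 2·9 = 18 ≡ 7 = α_1. Error position i = 1.
  Consistency check: S_2/S_1 = 3·6 = 18 ≡ 7 = α_err ✓ (single-error assumption holds).
Step 4: error magnitude e = S_0/v_1 = S_0·∏_{j≠1}(α_1 − α_j) = 5·3 = 15 ≡ 4 (mod 11).
Step 5: correct position 1: c_1 = r_1 − e = 7 − 4 ≡ 3 (mod 11). Hence c = [3, 6, 5, 4, 10].
  Check: interpolating c through the α_i gives m(x) = 9 + 7·x (degree < 2) with m(α_i) = c_i for every i, so c is indeed a codeword.


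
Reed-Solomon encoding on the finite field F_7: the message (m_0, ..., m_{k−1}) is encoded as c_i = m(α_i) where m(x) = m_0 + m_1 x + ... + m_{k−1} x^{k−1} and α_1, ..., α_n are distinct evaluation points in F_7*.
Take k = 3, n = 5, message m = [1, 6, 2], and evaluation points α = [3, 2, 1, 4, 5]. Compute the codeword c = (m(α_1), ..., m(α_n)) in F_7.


c = [2, 0, 2, 1, 4]

Message polynomial: m(x) = 1 + 6·x + 2·x^2 (mod 7).
For each evaluation point α_i, compute m(α_i) mod 7:
  α_1 = 3: Horner steps 2 → 5 → 2, so m(3) = 2.
  α_2 = 2: Horner steps 2 → 3 → 0, so m(2) = 0.
  α_3 = 1: Horner steps 2 → 1 → 2, so m(1) = 2.
  α_4 = 4: Horner steps 2 → 0 → 1, so m(4) = 1.
  α_5 = 5: Horner steps 2 → 2 → 4, so m(5) = 4.
Codeword c = [2, 0, 2, 1, 4] ∈ F_7^5.


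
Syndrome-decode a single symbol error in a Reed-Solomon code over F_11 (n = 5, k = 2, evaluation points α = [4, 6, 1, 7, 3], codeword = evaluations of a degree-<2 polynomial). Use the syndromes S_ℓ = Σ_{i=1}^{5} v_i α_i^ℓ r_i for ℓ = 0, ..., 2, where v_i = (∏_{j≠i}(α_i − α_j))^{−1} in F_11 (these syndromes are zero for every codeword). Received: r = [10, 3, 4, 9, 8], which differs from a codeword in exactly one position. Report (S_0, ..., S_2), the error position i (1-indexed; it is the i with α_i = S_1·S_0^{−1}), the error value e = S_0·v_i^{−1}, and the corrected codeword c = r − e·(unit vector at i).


S = (8, 1, 7), error at position 4, error magnitude e = 4, c = [10, 3, 4, 5, 8].

Step 1: column multipliers v_i = (∏_{j≠i}(α_i − α_j))^{−1} mod 11.
  i = 1 (α = 4): (4−6)(4−1)(4−7)(4−3) = (−2)·3·(−3)·1 = 18 ≡ 7, so v_1 = 7^{−1} = 8 (mod 11).
  i = 2 (α = 6): (6−4)(6−1)(6−7)(6−3) = 2·5·(−1)·3 = −30 ≡ 3, so v_2 = 3^{−1} = 4 (mod 11).
  i = 3 (α = 1): (1−4)(1−6)(1−7)(1−3) = (−3)·(−5)·(−6)·(−2) = 180 ≡ 4, so v_3 = 4^{−1} = 3 (mod 11).
  i = 4 (α = 7): (7−4)(7−6)(7−1)(7−3) = 3·1·6·4 = 72 ≡ 6, so v_4 = 6^{−1} = 2 (mod 11).
  i = 5 (α = 3): (3−4)(3−6)(3−1)(3−7) = (−1)·(−3)·2·(−4) = −24 ≡ 9, so v_5 = 9^{−1} = 5 (mod 11).
  v = [8, 4, 3, 2, 5].
Step 2: syndromes of r = [10, 3, 4, 9, 8] (all sums mod 11).
  S_0 = Σ v_i r_i = 8·10 + 4·3 + 3·4 + 2·9 + 5·8 = 162 ≡ 8.
  S_1 = Σ v_i α_i r_i = 8·4·10 + 4·6·3 + 3·1·4 + 2·7·9 + 5·3·8 = 650 ≡ 1.
  α_i^2 mod 11 = [5, 3, 1, 5, 9].
  S_2 = Σ v_i α_i^2 r_i = 8·5·10 + 4·3·3 + 3·1·4 + 2·5·9 + 5·9·8 = 898 ≡ 7.
  S = (8, 1, 7) ≠ 0, so r is not a codeword (an error is present).
Step 3: locate the error. For a single error e at position i, S_ℓ = v_i·e·α_i^ℓ, so α_err = S_1/S_0.
  S_0^{−1} = 8^{−1} = 7 (mod 11), so α_err = 1·7 = 7 ≡ 7 = α_4. Error position i = 4.
  Consistency check: S_2/S_1 = 7·1 = 7 ≡ 7 = α_err ✓ (single-error assumption holds).
Step 4: error magnitude e = S_0/v_4 = S_0·∏_{j≠4}(α_4 − α_j) = 8·6 = 48 ≡ 4 (mod 11).
Step 5: correct position 4: c_4 = r_4 − e = 9 − 4 ≡ 5 (mod 11). Hence c = [10, 3, 4, 5, 8].
  Check: interpolating c through the α_i gives m(x) = 2 + 2·x (degree < 2) with m(α_i) = c_i for every i, so c is indeed a codeword.


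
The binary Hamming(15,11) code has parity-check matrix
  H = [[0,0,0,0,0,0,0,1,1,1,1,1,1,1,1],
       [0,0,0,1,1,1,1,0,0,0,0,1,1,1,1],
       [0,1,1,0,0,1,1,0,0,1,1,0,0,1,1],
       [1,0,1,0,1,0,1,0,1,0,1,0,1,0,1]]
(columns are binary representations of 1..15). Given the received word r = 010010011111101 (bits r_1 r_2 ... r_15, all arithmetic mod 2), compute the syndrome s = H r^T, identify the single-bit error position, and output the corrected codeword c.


s = (1, 0, 0, 1)^T, error position = 9, corrected codeword c = 010010010111101

Compute s = H r^T mod 2 one row at a time:
  s_1 = 1 + 1 + 1 + 1 + 1 + 1 + 0 + 1 = 7 ≡ 1 (mod 2).
  s_2 = 0 + 1 + 0 + 0 + 1 + 1 + 0 + 1 = 4 ≡ 0 (mod 2).
  s_3 = 1 + 0 + 0 + 0 + 1 + 1 + 0 + 1 = 4 ≡ 0 (mod 2).
  s_4 = 0 + 0 + 1 + 0 + 1 + 1 + 1 + 1 = 5 ≡ 1 (mod 2).
s = (1, 0, 0, 1)^T — this equals column 9 of H (binary 1001), so error is at position 9.
Correct: flip bit 9 of r = 010010011111101 to get c = 010010010111101.


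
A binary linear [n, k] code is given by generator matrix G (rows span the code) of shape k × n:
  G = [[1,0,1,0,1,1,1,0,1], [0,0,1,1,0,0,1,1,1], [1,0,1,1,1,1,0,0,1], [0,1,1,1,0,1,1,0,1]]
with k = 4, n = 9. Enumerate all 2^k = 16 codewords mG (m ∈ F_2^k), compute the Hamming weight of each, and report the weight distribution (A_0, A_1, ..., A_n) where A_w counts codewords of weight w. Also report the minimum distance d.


Weight distribution: A_0 = 1, A_2 = 1, A_3 = 2, A_4 = 3, A_5 = 4, A_6 = 3, A_7 = 2. Minimum distance d = 2.

Enumerate all 2^4 = 16 messages m ∈ F_2^4.
For each, compute codeword c = mG in F_2^9, then tally its weight.
  m = 0000 → c = 000000000, weight = 0.
  m = 1000 → c = 101011101, weight = 6.
  m = 0100 → c = 001100111, weight = 5.
  m = 1100 → c = 100111010, weight = 5.
  m = 0010 → c = 101111001, weight = 6.
  m = 1010 → c = 000100100, weight = 2.
  m = 0110 → c = 100011110, weight = 5.
  m = 1110 → c = 001000011, weight = 3.
  m = 0001 → c = 011101101, weight = 6.
  m = 1001 → c = 110110000, weight = 4.
  m = 0101 → c = 010001010, weight = 3.
  m = 1101 → c = 111010111, weight = 7.
  m = 0011 → c = 110010100, weight = 4.
  m = 1011 → c = 011001001, weight = 4.
  m = 0111 → c = 111110011, weight = 7.
  m = 1111 → c = 010101110, weight = 5.
Tally weights:
  weight 0: 1 codewords.
  weight 2: 1 codewords.
  weight 3: 2 codewords.
  weight 4: 3 codewords.
  weight 5: 4 codewords.
  weight 6: 3 codewords.
  weight 7: 2 codewords.
Minimum distance d = smallest w > 0 with A_w > 0 = 2.
Sanity: Σ A_w = 16 = 2^4 = 16 ✓.


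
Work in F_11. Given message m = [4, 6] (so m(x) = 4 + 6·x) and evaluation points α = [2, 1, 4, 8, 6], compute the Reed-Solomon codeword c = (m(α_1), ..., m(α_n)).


c = [5, 10, 6, 8, 7]

Message polynomial: m(x) = 4 + 6·x (mod 11).
For each evaluation point α_i, compute m(α_i) mod 11:
  α_1 = 2: Horner steps 6 → 5, so m(2) = 5.
  α_2 = 1: Horner steps 6 → 10, so m(1) = 10.
  α_3 = 4: Horner steps 6 → 6, so m(4) = 6.
  α_4 = 8: Horner steps 6 → 8, so m(8) = 8.
  α_5 = 6: Horner steps 6 → 7, so m(6) = 7.
Codeword c = [5, 10, 6, 8, 7] ∈ F_11^5.


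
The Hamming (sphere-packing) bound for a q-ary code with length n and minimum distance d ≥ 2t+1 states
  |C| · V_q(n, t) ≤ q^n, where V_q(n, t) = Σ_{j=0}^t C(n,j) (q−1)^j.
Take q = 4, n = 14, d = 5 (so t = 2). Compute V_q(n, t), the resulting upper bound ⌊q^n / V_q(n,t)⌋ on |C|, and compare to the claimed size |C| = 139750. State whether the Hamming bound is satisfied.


V_q(n, t) = 862, q^n = 268435456, Hamming bound = 311410, |C| = 139750 ≤ bound (satisfied).

Step 1: Compute V_q(n, t) = Σ_{j=0}^2 C(n, j) (q−1)^j.
  j = 0: C(14,0)·(3)^0 = 1·1 = 1.
  j = 1: C(14,1)·(3)^1 = 14·3 = 42.
  j = 2: C(14,2)·(3)^2 = 91·9 = 819.
  V_q(n, t) = 1 + 42 + 819 = 862.
Step 2: q^n = 4^14 = 268435456.
Step 3: Hamming bound ⌊q^n / V_q(n,t)⌋ = ⌊268435456/862⌋ = 311410.
Step 4: Compare |C| = 139750 to 311410: satisfied.
The claimed |C| lies below the Hamming bound.


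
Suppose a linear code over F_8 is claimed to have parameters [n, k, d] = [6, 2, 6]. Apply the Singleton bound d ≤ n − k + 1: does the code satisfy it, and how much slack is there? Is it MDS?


Singleton RHS = n − k + 1 = 5, slack = -1, bound violated (no such code; not MDS).

Singleton bound: d ≤ n − k + 1.
Here n = 6, k = 2, so n − k + 1 = 5.
Given d = 6, check d ≤ 5: NO.
Slack = (n − k + 1) − d = -1.
The slack is negative: d = 6 exceeds n − k + 1 = 5 by 1, so the Singleton bound is violated and no linear [6, 2, 6]_8 code can exist. In particular it is not MDS (MDS requires d = n − k + 1 exactly).
Description: the claimed parameters are [6, 2, 6]_8; such a code would be impossible (violates the Singleton bound).


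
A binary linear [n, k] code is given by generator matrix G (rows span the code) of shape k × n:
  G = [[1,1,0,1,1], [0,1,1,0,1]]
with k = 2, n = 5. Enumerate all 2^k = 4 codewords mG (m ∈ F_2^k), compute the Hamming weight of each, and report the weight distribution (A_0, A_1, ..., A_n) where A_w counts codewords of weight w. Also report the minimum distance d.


Weight distribution: A_0 = 1, A_3 = 2, A_4 = 1. Minimum distance d = 3.

Enumerate all 2^2 = 4 messages m ∈ F_2^2.
For each, compute codeword c = mG in F_2^5, then tally its weight.
  m = 00 → c = 00000, weight = 0.
  m = 10 → c = 11011, weight = 4.
  m = 01 → c = 01101, weight = 3.
  m = 11 → c = 10110, weight = 3.
Tally weights:
  weight 0: 1 codewords.
  weight 3: 2 codewords.
  weight 4: 1 codewords.
Minimum distance d = smallest w > 0 with A_w > 0 = 3.
Sanity: Σ A_w = 4 = 2^2 = 4 ✓.


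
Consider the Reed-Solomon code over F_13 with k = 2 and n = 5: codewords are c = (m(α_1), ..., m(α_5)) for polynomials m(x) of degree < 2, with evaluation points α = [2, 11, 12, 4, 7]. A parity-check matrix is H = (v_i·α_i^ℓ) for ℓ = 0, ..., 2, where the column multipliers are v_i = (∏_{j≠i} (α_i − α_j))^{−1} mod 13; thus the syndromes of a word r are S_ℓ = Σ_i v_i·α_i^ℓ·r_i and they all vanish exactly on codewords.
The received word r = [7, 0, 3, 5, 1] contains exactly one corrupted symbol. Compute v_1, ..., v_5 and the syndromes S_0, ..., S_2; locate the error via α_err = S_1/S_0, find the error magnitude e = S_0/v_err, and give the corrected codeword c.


S = (7, 1, 2), error at position 1, error magnitude e = 8, c = [12, 0, 3, 5, 1].

Step 1: column multipliers v_i = (∏_{j≠i}(α_i − α_j))^{−1} mod 13.
  i = 1 (α = 2): (2−11)(2−12)(2−4)(2−7) = (−9)·(−10)·(−2)·(−5) = 900 ≡ 3, so v_1 = 3^{−1} = 9 (mod 13).
  i = 2 (α = 11): (11−2)(11−12)(11−4)(11−7) = 9·(−1)·7·4 = −252 ≡ 8, so v_2 = 8^{−1} = 5 (mod 13).
  i = 3 (α = 12): (12−2)(12−11)(12−4)(12−7) = 10·1·8·5 = 400 ≡ 10, so v_3 = 10^{−1} = 4 (mod 13).
  i = 4 (α = 4): (4−2)(4−11)(4−12)(4−7) = 2·(−7)·(−8)·(−3) = −336 ≡ 2, so v_4 = 2^{−1} = 7 (mod 13).
  i = 5 (α = 7): (7−2)(7−11)(7−12)(7−4) = 5·(−4)·(−5)·3 = 300 ≡ 1, so v_5 = 1^{−1} = 1 (mod 13).
  v = [9, 5, 4, 7, 1].
Step 2: syndromes of r = [7, 0, 3, 5, 1] (all sums mod 13).
  S_0 = Σ v_i r_i = 9·7 + 5·0 + 4·3 + 7·5 + 1·1 = 111 ≡ 7.
  S_1 = Σ v_i α_i r_i = 9·2·7 + 5·11·0 + 4·12·3 + 7·4·5 + 1·7·1 = 417 ≡ 1.
  α_i^2 mod 13 = [4, 4, 1, 3, 10].
  S_2 = Σ v_i α_i^2 r_i = 9·4·7 + 5·4·0 + 4·1·3 + 7·3·5 + 1·10·1 = 379 ≡ 2.
  S = (7, 1, 2) ≠ 0, so r is not a codeword (an error is present).
Step 3: locate the error. For a single error e at position i, S_ℓ = v_i·e·α_i^ℓ, so α_err = S_1/S_0.
  S_0^{−1} = 7^{−1} = 2 (mod 13), so α_err = 1·2 = 2 ≡ 2 = α_1. Error position i = 1.
  Consistency check: S_2/S_1 = 2·1 = 2 ≡ 2 = α_err ✓ (single-error assumption holds).
Step 4: error magnitude e = S_0/v_1 = S_0·∏_{j≠1}(α_1 − α_j) = 7·3 = 21 ≡ 8 (mod 13).
Step 5: correct position 1: c_1 = r_1 − e = 7 − 8 ≡ 12 (mod 13). Hence c = [12, 0, 3, 5, 1].
  Check: interpolating c through the α_i gives m(x) = 6 + 3·x (degree < 2) with m(α_i) = c_i for every i, so c is indeed a codeword.


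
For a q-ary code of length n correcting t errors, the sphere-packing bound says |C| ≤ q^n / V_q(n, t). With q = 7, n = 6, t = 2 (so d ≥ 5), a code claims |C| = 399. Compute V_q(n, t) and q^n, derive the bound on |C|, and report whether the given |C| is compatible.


V_q(n, t) = 577, q^n = 117649, Hamming bound = 203, |C| = 399 > bound (violated).

Step 1: Compute V_q(n, t) = Σ_{j=0}^2 C(n, j) (q−1)^j.
  j = 0: C(6,0)·(6)^0 = 1·1 = 1.
  j = 1: C(6,1)·(6)^1 = 6·6 = 36.
  j = 2: C(6,2)·(6)^2 = 15·36 = 540.
  V_q(n, t) = 1 + 36 + 540 = 577.
Step 2: q^n = 7^6 = 117649.
Step 3: Hamming bound ⌊q^n / V_q(n,t)⌋ = ⌊117649/577⌋ = 203.
Step 4: Compare |C| = 399 to 203: violated.
The claimed |C| lies above the Hamming bound, so no 7-ary code of length 6 with d ≥ 5 can have 399 codewords.


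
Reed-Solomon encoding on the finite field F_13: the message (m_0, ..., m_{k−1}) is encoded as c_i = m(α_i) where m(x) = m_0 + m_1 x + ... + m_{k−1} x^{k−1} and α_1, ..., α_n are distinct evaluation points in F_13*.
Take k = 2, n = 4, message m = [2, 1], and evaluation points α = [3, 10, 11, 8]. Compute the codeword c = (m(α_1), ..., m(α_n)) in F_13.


c = [5, 12, 0, 10]

Message polynomial: m(x) = 2 + 1·x (mod 13).
For each evaluation point α_i, compute m(α_i) mod 13:
  α_1 = 3: Horner steps 1 → 5, so m(3) = 5.
  α_2 = 10: Horner steps 1 → 12, so m(10) = 12.
  α_3 = 11: Horner steps 1 → 0, so m(11) = 0.
  α_4 = 8: Horner steps 1 → 10, so m(8) = 10.
Codeword c = [5, 12, 0, 10] ∈ F_13^4.


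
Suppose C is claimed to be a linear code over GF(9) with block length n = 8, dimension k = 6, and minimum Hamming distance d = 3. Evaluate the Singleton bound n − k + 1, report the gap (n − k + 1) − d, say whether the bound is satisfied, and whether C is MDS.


Singleton RHS = n − k + 1 = 3, slack = 0, bound satisfied, MDS.

Singleton bound: d ≤ n − k + 1.
Here n = 8, k = 6, so n − k + 1 = 3.
Given d = 3, check d ≤ 3: YES.
Slack = (n − k + 1) − d = 0.
The code is MDS (slack = 0).
Description: the claimed parameters are [8, 6, 3]_9; such a code would be MDS (meets Singleton bound).


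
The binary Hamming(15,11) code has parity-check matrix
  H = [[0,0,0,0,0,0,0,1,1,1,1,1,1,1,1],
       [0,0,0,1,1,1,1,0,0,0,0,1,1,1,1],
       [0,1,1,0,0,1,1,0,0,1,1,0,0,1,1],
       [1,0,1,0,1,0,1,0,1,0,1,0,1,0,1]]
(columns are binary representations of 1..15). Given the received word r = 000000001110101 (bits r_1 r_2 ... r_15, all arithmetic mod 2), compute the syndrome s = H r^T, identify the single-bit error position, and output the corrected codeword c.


s = (1, 0, 1, 0)^T, error position = 10, corrected codeword c = 000000001010101

Compute s = H r^T mod 2 one row at a time:
  s_1 = 0 + 1 + 1 + 1 + 0 + 1 + 0 + 1 = 5 ≡ 1 (mod 2).
  s_2 = 0 + 0 + 0 + 0 + 0 + 1 + 0 + 1 = 2 ≡ 0 (mod 2).
  s_3 = 0 + 0 + 0 + 0 + 1 + 1 + 0 + 1 = 3 ≡ 1 (mod 2).
  s_4 = 0 + 0 + 0 + 0 + 1 + 1 + 1 + 1 = 4 ≡ 0 (mod 2).
s = (1, 0, 1, 0)^T — this equals column 10 of H (binary 1010), so error is at position 10.
Correct: flip bit 10 of r = 000000001110101 to get c = 000000001010101.


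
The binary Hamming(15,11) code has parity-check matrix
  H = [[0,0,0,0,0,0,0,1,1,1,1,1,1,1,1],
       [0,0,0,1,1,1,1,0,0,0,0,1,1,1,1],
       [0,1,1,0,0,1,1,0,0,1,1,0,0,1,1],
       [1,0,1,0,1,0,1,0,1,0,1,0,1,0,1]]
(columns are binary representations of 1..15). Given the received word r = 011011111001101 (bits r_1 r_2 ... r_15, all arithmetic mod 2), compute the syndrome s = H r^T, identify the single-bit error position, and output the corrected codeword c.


s = (1, 0, 1, 0)^T, error position = 10, corrected codeword c = 011011111101101

Compute s = H r^T mod 2 one row at a time:
  s_1 = 1 + 1 + 0 + 0 + 1 + 1 + 0 + 1 = 5 ≡ 1 (mod 2).
  s_2 = 0 + 1 + 1 + 1 + 1 + 1 + 0 + 1 = 6 ≡ 0 (mod 2).
  s_3 = 1 + 1 + 1 + 1 + 0 + 0 + 0 + 1 = 5 ≡ 1 (mod 2).
  s_4 = 0 + 1 + 1 + 1 + 1 + 0 + 1 + 1 = 6 ≡ 0 (mod 2).
s = (1, 0, 1, 0)^T — this equals column 10 of H (binary 1010), so error is at position 10.
Correct: flip bit 10 of r = 011011111001101 to get c = 011011111101101.


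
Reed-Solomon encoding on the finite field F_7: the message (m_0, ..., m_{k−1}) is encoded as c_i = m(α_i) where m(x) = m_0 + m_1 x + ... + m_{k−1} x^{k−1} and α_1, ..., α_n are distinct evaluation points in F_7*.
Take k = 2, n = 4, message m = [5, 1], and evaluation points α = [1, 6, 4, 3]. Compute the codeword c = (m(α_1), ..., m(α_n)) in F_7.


c = [6, 4, 2, 1]

Message polynomial: m(x) = 5 + 1·x (mod 7).
For each evaluation point α_i, compute m(α_i) mod 7:
  α_1 = 1: Horner steps 1 → 6, so m(1) = 6.
  α_2 = 6: Horner steps 1 → 4, so m(6) = 4.
  α_3 = 4: Horner steps 1 → 2, so m(4) = 2.
  α_4 = 3: Horner steps 1 → 1, so m(3) = 1.
Codeword c = [6, 4, 2, 1] ∈ F_7^4.


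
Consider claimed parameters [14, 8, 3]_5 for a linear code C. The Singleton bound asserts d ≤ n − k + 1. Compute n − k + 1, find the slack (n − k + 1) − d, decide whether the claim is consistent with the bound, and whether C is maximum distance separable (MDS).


Singleton RHS = n − k + 1 = 7, slack = 4, bound satisfied, not MDS.

Singleton bound: d ≤ n − k + 1.
Here n = 14, k = 8, so n − k + 1 = 7.
Given d = 3, check d ≤ 7: YES.
Slack = (n − k + 1) − d = 4.
The code is NOT MDS (slack = 4 > 0).
Description: the claimed parameters are [14, 8, 3]_5; such a code would be non-MDS.


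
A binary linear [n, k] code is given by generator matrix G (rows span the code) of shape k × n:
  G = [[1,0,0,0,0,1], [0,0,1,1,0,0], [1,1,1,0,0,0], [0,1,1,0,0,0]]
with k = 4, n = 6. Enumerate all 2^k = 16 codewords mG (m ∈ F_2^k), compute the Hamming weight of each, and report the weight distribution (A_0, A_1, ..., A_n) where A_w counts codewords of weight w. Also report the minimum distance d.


Weight distribution: A_0 = 1, A_1 = 2, A_2 = 4, A_3 = 6, A_4 = 3. Minimum distance d = 1.

Enumerate all 2^4 = 16 messages m ∈ F_2^4.
For each, compute codeword c = mG in F_2^6, then tally its weight.
  m = 0000 → c = 000000, weight = 0.
  m = 1000 → c = 100001, weight = 2.
  m = 0100 → c = 001100, weight = 2.
  m = 1100 → c = 101101, weight = 4.
  m = 0010 → c = 111000, weight = 3.
  m = 1010 → c = 011001, weight = 3.
  m = 0110 → c = 110100, weight = 3.
  m = 1110 → c = 010101, weight = 3.
  m = 0001 → c = 011000, weight = 2.
  m = 1001 → c = 111001, weight = 4.
  m = 0101 → c = 010100, weight = 2.
  m = 1101 → c = 110101, weight = 4.
  m = 0011 → c = 100000, weight = 1.
  m = 1011 → c = 000001, weight = 1.
  m = 0111 → c = 101100, weight = 3.
  m = 1111 → c = 001101, weight = 3.
Tally weights:
  weight 0: 1 codewords.
  weight 1: 2 codewords.
  weight 2: 4 codewords.
  weight 3: 6 codewords.
  weight 4: 3 codewords.
Minimum distance d = smallest w > 0 with A_w > 0 = 1.
Sanity: Σ A_w = 16 = 2^4 = 16 ✓.


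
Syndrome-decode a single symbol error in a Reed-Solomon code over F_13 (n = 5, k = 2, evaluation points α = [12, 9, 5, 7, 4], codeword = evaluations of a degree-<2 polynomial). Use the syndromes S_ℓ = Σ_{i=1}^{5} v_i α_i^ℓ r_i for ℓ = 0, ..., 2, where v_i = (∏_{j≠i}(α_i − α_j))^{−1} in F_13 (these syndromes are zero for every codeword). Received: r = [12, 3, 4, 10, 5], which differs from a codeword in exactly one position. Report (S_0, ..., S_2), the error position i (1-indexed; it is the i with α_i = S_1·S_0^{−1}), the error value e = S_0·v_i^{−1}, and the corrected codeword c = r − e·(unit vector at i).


S = (10, 1, 4), error at position 5, error magnitude e = 4, c = [12, 3, 4, 10, 1].

Step 1: column multipliers v_i = (∏_{j≠i}(α_i − α_j))^{−1} mod 13.
  i = 1 (α = 12): (12−9)(12−5)(12−7)(12−4) = 3·7·5·8 = 840 ≡ 8, so v_1 = 8^{−1} = 5 (mod 13).
  i = 2 (α = 9): (9−12)(9−5)(9−7)(9−4) = (−3)·4·2·5 = −120 ≡ 10, so v_2 = 10^{−1} = 4 (mod 13).
  i = 3 (α = 5): (5−12)(5−9)(5−7)(5−4) = (−7)·(−4)·(−2)·1 = −56 ≡ 9, so v_3 = 9^{−1} = 3 (mod 13).
  i = 4 (α = 7): (7−12)(7−9)(7−5)(7−4) = (−5)·(−2)·2·3 = 60 ≡ 8, so v_4 = 8^{−1} = 5 (mod 13).
  i = 5 (α = 4): (4−12)(4−9)(4−5)(4−7) = (−8)·(−5)·(−1)·(−3) = 120 ≡ 3, so v_5 = 3^{−1} = 9 (mod 13).
  v = [5, 4, 3, 5, 9].
Step 2: syndromes of r = [12, 3, 4, 10, 5] (all sums mod 13).
  S_0 = Σ v_i r_i = 5·12 + 4·3 + 3·4 + 5·10 + 9·5 = 179 ≡ 10.
  S_1 = Σ v_i α_i r_i = 5·12·12 + 4·9·3 + 3·5·4 + 5·7·10 + 9·4·5 = 1418 ≡ 1.
  α_i^2 mod 13 = [1, 3, 12, 10, 3].
  S_2 = Σ v_i α_i^2 r_i = 5·1·12 + 4·3·3 + 3·12·4 + 5·10·10 + 9·3·5 = 875 ≡ 4.
  S = (10, 1, 4) ≠ 0, so r is not a codeword (an error is present).
Step 3: locate the error. For a single error e at position i, S_ℓ = v_i·e·α_i^ℓ, so α_err = S_1/S_0.
  S_0^{−1} = 10^{−1} = 4 (mod 13), so α_err = 1·4 = 4 ≡ 4 = α_5. Error position i = 5.
  Consistency check: S_2/S_1 = 4·1 = 4 ≡ 4 = α_err ✓ (single-error assumption holds).
Step 4: error magnitude e = S_0/v_5 = S_0·∏_{j≠5}(α_5 − α_j) = 10·3 = 30 ≡ 4 (mod 13).
Step 5: correct position 5: c_5 = r_5 − e = 5 − 4 ≡ 1 (mod 13). Hence c = [12, 3, 4, 10, 1].
  Check: interpolating c through the α_i gives m(x) = 2 + 3·x (degree < 2) with m(α_i) = c_i for every i, so c is indeed a codeword.


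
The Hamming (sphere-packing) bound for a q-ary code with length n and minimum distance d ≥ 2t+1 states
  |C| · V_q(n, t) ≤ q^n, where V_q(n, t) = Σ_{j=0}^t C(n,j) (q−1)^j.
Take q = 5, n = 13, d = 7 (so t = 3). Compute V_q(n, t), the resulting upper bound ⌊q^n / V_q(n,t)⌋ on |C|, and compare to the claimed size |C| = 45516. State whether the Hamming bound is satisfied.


V_q(n, t) = 19605, q^n = 1220703125, Hamming bound = 62264, |C| = 45516 ≤ bound (satisfied).

Step 1: Compute V_q(n, t) = Σ_{j=0}^3 C(n, j) (q−1)^j.
  j = 0: C(13,0)·(4)^0 = 1·1 = 1.
  j = 1: C(13,1)·(4)^1 = 13·4 = 52.
  j = 2: C(13,2)·(4)^2 = 78·16 = 1248.
  j = 3: C(13,3)·(4)^3 = 286·64 = 18304.
  V_q(n, t) = 1 + 52 + 1248 + 18304 = 19605.
Step 2: q^n = 5^13 = 1220703125.
Step 3: Hamming bound ⌊q^n / V_q(n,t)⌋ = ⌊1220703125/19605⌋ = 62264.
Step 4: Compare |C| = 45516 to 62264: satisfied.
The claimed |C| lies below the Hamming bound.
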